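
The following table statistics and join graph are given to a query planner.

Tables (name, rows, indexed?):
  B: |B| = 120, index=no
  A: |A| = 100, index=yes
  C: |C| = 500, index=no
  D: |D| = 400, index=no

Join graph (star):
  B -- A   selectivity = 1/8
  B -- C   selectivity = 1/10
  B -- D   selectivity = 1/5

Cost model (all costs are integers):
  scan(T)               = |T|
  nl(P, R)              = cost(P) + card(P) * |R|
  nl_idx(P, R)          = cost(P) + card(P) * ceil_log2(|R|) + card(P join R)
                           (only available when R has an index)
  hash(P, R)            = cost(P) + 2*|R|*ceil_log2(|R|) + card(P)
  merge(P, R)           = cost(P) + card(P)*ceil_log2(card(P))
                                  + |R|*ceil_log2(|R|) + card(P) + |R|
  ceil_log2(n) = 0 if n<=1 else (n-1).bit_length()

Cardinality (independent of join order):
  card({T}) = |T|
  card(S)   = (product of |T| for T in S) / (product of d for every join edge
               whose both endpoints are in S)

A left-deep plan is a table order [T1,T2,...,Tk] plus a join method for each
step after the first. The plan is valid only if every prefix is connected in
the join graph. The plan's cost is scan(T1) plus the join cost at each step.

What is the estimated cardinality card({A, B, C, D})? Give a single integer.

Tables in S: A(100), B(120), C(500), D(400)
Edges inside S: B-A(d=8), B-C(d=10), B-D(d=5)
numerator = 100 * 120 * 500 * 400 = 2400000000
denominator = 8 * 10 * 5 = 400
card(S) = 2400000000 / 400 = 6000000

6000000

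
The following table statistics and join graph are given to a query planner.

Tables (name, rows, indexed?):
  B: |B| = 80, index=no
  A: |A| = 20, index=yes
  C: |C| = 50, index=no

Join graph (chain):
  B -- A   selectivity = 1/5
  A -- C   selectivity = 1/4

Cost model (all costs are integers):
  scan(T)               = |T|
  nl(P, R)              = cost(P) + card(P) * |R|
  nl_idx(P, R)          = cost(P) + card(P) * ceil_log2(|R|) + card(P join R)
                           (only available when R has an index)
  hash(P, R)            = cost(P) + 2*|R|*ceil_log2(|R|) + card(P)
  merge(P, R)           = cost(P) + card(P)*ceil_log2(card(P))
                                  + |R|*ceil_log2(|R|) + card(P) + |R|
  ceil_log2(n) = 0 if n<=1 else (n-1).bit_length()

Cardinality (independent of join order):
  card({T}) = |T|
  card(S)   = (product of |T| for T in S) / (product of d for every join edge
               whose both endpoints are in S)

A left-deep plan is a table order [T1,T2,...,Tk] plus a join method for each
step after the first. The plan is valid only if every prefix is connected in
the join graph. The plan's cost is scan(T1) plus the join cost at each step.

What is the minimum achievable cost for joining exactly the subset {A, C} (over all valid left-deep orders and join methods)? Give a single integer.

Selinger DP over subsets of {A,C}:
  {A}: scan cost=20, card=20
  {C}: scan cost=50, card=50
  {AC}: card=250; try (A,hash)→300, (C,merge)→490, (A,merge)→520, (A,nl_idx)→550, (C,hash)→640, (C,nl)→1020 …(+1); best=300 via (A,hash)

300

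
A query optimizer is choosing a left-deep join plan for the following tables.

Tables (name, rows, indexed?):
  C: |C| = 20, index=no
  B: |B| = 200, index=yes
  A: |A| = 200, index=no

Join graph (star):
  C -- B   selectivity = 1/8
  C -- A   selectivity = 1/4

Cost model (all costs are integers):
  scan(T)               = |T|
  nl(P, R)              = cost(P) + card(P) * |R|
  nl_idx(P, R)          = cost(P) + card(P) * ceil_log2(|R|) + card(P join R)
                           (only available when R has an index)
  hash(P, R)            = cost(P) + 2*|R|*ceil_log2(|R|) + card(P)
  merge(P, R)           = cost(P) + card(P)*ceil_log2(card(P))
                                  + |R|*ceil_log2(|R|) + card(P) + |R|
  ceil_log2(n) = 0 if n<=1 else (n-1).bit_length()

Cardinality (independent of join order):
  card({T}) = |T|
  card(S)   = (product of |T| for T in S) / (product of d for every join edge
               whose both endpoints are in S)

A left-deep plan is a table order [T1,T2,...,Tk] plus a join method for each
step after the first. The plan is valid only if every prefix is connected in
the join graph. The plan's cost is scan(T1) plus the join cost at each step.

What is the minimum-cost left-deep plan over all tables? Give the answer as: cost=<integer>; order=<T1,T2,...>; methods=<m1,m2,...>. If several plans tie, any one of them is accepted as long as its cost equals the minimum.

Selinger DP (subsets sized 1..n):
  {C}: scan cost=20, card=20
  {B}: scan cost=200, card=200
  {A}: scan cost=200, card=200
  {BC}: card=500; try (C,hash)→600, (B,nl_idx)→680, (B,merge)→1940, (C,merge)→2120, (B,hash)→3240, (B,nl)→4020 …(+1); best=600 via (C,hash)
  {AC}: card=1000; try (C,hash)→600, (A,merge)→1940, (C,merge)→2120, (A,hash)→3240, (A,nl)→4020, (C,nl)→4200; best=600 via (C,hash)
  {ABC}: card=25000; try (A,hash)→4300, (B,hash)→4800, (A,merge)→7400, (B,merge)→13400, (B,nl_idx)→33600, (A,nl)→100600 …(+1); best=4300 via (A,hash)

cost=4300; order=B,C,A; methods=hash,hash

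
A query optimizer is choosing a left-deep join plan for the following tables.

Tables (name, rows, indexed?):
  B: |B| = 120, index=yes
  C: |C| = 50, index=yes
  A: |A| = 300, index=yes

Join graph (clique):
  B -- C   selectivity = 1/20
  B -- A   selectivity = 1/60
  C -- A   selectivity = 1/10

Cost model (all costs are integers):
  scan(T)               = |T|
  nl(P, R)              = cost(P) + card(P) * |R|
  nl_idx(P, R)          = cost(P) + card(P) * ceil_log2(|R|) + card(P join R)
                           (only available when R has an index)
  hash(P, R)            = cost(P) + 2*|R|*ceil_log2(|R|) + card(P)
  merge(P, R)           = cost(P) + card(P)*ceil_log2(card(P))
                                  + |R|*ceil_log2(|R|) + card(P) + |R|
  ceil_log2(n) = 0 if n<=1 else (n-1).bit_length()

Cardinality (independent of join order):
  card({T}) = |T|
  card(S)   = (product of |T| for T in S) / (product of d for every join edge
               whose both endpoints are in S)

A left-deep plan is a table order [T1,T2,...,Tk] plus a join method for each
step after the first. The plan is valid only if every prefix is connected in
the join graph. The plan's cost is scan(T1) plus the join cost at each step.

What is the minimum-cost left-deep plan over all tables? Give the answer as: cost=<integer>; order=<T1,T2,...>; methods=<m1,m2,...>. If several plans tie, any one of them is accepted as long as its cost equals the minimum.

Selinger DP (subsets sized 1..n):
  {B}: scan cost=120, card=120
  {C}: scan cost=50, card=50
  {A}: scan cost=300, card=300
  {BC}: card=300; try (B,nl_idx)→700, (C,hash)→840, (C,nl_idx)→1140, (B,merge)→1360, (C,merge)→1430, (B,hash)→1780 …(+2); best=700 via (B,nl_idx)
  {AB}: card=600; try (A,nl_idx)→1800, (B,hash)→2280, (B,nl_idx)→3000, (A,merge)→4080, (B,merge)→4260, (A,hash)→5640 …(+2); best=1800 via (A,nl_idx)
  {AC}: card=1500; try (C,hash)→1200, (A,nl_idx)→2000, (A,merge)→3400, (C,nl_idx)→3600, (C,merge)→3650, (A,hash)→5500 …(+2); best=1200 via (C,hash)
  {ABC}: card=150; try (C,hash)→3000, (A,nl_idx)→3550, (B,hash)→4380, (C,nl_idx)→5550, (A,hash)→6400, (A,merge)→6700 …(+6); best=3000 via (C,hash)

cost=3000; order=B,A,C; methods=nl_idx,hash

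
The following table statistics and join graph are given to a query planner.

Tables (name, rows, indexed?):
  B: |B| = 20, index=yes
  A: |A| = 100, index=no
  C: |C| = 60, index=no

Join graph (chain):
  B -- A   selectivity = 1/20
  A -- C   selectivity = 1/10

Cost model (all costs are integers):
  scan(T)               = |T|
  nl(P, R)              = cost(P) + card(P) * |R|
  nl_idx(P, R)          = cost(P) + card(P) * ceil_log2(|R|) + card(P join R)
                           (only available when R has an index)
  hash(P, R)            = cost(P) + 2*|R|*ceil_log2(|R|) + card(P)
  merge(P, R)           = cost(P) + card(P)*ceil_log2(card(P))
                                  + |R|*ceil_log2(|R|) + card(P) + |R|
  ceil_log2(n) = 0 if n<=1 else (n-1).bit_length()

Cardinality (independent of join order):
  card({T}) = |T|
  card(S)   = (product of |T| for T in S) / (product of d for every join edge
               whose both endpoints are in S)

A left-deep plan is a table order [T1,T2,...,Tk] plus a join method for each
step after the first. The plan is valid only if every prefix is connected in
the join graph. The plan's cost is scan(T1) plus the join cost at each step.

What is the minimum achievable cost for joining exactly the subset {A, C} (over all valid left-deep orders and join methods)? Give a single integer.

920

Selinger DP over subsets of {A,C}:
  {A}: scan cost=100, card=100
  {C}: scan cost=60, card=60
  {AC}: card=600; try (C,hash)→920, (A,merge)→1280, (C,merge)→1320, (A,hash)→1520, (A,nl)→6060, (C,nl)→6100; best=920 via (C,hash)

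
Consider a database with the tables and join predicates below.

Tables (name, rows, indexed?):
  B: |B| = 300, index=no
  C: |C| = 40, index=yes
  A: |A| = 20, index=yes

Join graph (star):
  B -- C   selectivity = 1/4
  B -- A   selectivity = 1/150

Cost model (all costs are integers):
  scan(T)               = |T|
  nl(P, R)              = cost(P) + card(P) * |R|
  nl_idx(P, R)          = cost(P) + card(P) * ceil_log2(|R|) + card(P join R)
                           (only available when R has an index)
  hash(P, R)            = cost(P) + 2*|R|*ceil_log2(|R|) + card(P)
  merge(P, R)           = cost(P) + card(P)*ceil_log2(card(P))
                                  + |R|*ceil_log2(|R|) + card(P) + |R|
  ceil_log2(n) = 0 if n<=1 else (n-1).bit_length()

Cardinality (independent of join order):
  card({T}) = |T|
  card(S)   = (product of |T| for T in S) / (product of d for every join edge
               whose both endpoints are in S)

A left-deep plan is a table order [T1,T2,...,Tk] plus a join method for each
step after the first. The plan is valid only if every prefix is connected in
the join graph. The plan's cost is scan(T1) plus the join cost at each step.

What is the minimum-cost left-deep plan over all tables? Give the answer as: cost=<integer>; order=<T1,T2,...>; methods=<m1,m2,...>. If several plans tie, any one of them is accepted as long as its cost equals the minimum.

Selinger DP (subsets sized 1..n):
  {B}: scan cost=300, card=300
  {C}: scan cost=40, card=40
  {A}: scan cost=20, card=20
  {BC}: card=3000; try (C,hash)→1080, (B,merge)→3320, (C,merge)→3580, (C,nl_idx)→5100, (B,hash)→5480, (B,nl)→12040 …(+1); best=1080 via (C,hash)
  {AB}: card=40; try (A,hash)→800, (A,nl_idx)→1840, (B,merge)→3140, (A,merge)→3420, (B,hash)→5440, (B,nl)→6020 …(+1); best=800 via (A,hash)
  {ABC}: card=400; try (C,hash)→1320, (C,merge)→1360, (C,nl_idx)→1440, (C,nl)→2400, (A,hash)→4280, (A,nl_idx)→16480 …(+2); best=1320 via (C,hash)

cost=1320; order=B,A,C; methods=hash,hash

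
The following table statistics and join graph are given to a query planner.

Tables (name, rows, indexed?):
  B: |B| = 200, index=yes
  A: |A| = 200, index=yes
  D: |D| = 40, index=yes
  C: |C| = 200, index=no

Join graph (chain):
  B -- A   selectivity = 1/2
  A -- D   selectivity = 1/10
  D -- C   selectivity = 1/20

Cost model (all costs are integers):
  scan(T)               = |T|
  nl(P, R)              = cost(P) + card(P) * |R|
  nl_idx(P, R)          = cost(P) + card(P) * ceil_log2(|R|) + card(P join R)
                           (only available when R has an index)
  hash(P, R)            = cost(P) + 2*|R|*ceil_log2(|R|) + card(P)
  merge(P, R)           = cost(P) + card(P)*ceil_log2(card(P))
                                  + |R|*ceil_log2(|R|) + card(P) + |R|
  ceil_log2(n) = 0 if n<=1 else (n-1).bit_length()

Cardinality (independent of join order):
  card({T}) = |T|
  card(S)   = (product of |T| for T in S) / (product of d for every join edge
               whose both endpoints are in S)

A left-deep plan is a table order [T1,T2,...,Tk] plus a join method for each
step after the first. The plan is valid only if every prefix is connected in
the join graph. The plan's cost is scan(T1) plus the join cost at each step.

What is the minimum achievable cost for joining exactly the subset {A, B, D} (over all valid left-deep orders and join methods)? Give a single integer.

Selinger DP over subsets of {A,B,D}:
  {B}: scan cost=200, card=200
  {A}: scan cost=200, card=200
  {D}: scan cost=40, card=40
  {AB}: card=20000; try (B,hash)→3600, (A,hash)→3600, (B,merge)→3800, (A,merge)→3800, (B,nl_idx)→21800, (A,nl_idx)→21800 …(+2); best=3600 via (B,hash)
  {AD}: card=800; try (D,hash)→880, (A,nl_idx)→1160, (A,merge)→2120, (D,nl_idx)→2200, (D,merge)→2280, (A,hash)→3280 …(+2); best=880 via (D,hash)
  {ABD}: card=80000; try (B,hash)→4880, (B,merge)→11480, (D,hash)→24080, (B,nl_idx)→87280, (B,nl)→160880, (D,nl_idx)→203600 …(+2); best=4880 via (B,hash)

4880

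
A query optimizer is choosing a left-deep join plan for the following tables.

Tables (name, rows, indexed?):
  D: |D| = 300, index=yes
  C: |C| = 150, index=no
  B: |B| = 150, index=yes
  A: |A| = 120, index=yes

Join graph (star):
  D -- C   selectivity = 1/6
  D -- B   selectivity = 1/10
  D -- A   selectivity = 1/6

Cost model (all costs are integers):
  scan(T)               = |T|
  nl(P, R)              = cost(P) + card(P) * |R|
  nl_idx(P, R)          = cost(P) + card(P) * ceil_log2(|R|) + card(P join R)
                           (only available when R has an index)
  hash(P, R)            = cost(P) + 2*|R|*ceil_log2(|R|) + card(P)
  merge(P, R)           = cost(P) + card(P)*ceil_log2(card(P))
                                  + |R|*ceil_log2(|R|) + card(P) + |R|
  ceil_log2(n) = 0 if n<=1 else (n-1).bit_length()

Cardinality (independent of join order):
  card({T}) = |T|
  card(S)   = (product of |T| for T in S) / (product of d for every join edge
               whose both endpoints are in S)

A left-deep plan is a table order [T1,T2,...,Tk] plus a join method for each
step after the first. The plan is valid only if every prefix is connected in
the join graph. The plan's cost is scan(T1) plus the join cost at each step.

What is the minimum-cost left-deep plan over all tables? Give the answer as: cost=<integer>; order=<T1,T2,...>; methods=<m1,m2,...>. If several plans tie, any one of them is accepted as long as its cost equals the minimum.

Selinger DP (subsets sized 1..n):
  {D}: scan cost=300, card=300
  {C}: scan cost=150, card=150
  {B}: scan cost=150, card=150
  {A}: scan cost=120, card=120
  {CD}: card=7500; try (C,hash)→3000, (D,merge)→4500, (C,merge)→4650, (D,hash)→5700, (D,nl_idx)→9000, (D,nl)→45150 …(+1); best=3000 via (C,hash)
  {BD}: card=4500; try (B,hash)→3000, (D,merge)→4500, (B,merge)→4650, (D,hash)→5700, (D,nl_idx)→6000, (B,nl_idx)→7200 …(+2); best=3000 via (B,hash)
  {AD}: card=6000; try (A,hash)→2280, (D,merge)→4080, (A,merge)→4260, (D,hash)→5640, (D,nl_idx)→7200, (A,nl_idx)→8400 …(+2); best=2280 via (A,hash)
  {BCD}: card=112500; try (C,hash)→9900, (B,hash)→12900, (C,merge)→67350, (B,merge)→109350, (B,nl_idx)→175500, (C,nl)→678000 …(+1); best=9900 via (C,hash)
  {ACD}: card=150000; try (C,hash)→10680, (A,hash)→12180, (C,merge)→87630, (A,merge)→108960, (A,nl_idx)→205500, (C,nl)→902280 …(+1); best=10680 via (C,hash)
  {ABD}: card=90000; try (A,hash)→9180, (B,hash)→10680, (A,merge)→66960, (B,merge)→87630, (A,nl_idx)→124500, (B,nl_idx)→140280 …(+2); best=9180 via (A,hash)
  {ABCD}: card=2250000; try (C,hash)→101580, (A,hash)→124080, (B,hash)→163080, (C,merge)→1630530, (A,merge)→2035860, (B,merge)→2862030 …(+5); best=101580 via (C,hash)

cost=101580; order=D,B,A,C; methods=hash,hash,hash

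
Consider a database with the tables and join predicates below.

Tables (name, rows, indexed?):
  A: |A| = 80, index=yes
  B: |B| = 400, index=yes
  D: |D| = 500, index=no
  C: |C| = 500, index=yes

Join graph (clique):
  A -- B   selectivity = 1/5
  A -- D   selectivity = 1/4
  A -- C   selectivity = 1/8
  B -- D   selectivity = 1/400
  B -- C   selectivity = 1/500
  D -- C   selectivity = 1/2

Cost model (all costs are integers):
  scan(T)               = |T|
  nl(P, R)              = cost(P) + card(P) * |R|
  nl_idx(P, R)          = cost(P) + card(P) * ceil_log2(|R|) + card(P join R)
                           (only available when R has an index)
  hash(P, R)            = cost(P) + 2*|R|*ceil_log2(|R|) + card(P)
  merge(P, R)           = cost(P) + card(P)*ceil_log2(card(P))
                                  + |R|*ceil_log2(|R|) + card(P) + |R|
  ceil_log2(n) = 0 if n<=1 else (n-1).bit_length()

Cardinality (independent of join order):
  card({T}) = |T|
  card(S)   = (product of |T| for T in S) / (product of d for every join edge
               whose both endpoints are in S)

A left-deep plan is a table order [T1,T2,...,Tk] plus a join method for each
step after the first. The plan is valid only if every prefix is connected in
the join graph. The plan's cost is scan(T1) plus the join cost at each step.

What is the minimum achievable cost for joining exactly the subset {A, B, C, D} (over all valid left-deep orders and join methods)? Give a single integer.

11620

Selinger DP over subsets of {A,B,C,D}:
  {A}: scan cost=80, card=80
  {B}: scan cost=400, card=400
  {D}: scan cost=500, card=500
  {C}: scan cost=500, card=500
  {AB}: card=6400; try (A,hash)→1920, (B,merge)→4720, (A,merge)→5040, (B,nl_idx)→7200, (B,hash)→7360, (A,nl_idx)→9600 …(+2); best=1920 via (A,hash)
  {AD}: card=10000; try (A,hash)→2120, (D,merge)→5720, (A,merge)→6140, (D,hash)→9160, (A,nl_idx)→14000, (D,nl)→40080 …(+1); best=2120 via (A,hash)
  {AC}: card=5000; try (A,hash)→2120, (C,merge)→5720, (C,nl_idx)→5800, (A,merge)→6140, (A,nl_idx)→9000, (C,hash)→9160 …(+2); best=2120 via (A,hash)
  {BD}: card=500; try (B,nl_idx)→5500, (B,hash)→8200, (D,merge)→9400, (B,merge)→9500, (D,hash)→9800, (D,nl)→200400 …(+1); best=5500 via (B,nl_idx)
  {BC}: card=400; try (C,nl_idx)→4400, (B,nl_idx)→5400, (B,hash)→8200, (C,merge)→9400, (B,merge)→9500, (C,hash)→9800 …(+2); best=4400 via (C,nl_idx)
  {CD}: card=125000; try (D,hash)→10000, (C,hash)→10000, (D,merge)→10500, (C,merge)→10500, (C,nl_idx)→130000, (D,nl)→250500 …(+1); best=10000 via (D,hash)
  {ABD}: card=2000; try (A,hash)→7120, (A,nl_idx)→11000, (A,merge)→11140, (D,hash)→17320, (B,hash)→19320, (A,nl)→45500 …(+5); best=7120 via (A,hash)
  {ABC}: card=800; try (A,hash)→5920, (A,nl_idx)→8000, (A,merge)→9040, (B,hash)→14320, (C,hash)→17320, (A,nl)→36400 …(+6); best=5920 via (A,hash)
  {ACD}: card=312500; try (D,hash)→16120, (C,hash)→21120, (D,merge)→77120, (A,hash)→136120, (C,merge)→157120, (C,nl_idx)→404620 …(+5); best=16120 via (D,hash)
  {BCD}: card=250; try (C,nl_idx)→10250, (D,merge)→13400, (D,hash)→13800, (C,hash)→15000, (C,merge)→15500, (B,hash)→142200 …(+5); best=10250 via (C,nl_idx)
  {ABCD}: card=125; try (A,hash)→11620, (A,nl_idx)→12125, (A,merge)→13140, (D,hash)→15720, (C,hash)→18120, (D,merge)→19720 …(+9); best=11620 via (A,hash)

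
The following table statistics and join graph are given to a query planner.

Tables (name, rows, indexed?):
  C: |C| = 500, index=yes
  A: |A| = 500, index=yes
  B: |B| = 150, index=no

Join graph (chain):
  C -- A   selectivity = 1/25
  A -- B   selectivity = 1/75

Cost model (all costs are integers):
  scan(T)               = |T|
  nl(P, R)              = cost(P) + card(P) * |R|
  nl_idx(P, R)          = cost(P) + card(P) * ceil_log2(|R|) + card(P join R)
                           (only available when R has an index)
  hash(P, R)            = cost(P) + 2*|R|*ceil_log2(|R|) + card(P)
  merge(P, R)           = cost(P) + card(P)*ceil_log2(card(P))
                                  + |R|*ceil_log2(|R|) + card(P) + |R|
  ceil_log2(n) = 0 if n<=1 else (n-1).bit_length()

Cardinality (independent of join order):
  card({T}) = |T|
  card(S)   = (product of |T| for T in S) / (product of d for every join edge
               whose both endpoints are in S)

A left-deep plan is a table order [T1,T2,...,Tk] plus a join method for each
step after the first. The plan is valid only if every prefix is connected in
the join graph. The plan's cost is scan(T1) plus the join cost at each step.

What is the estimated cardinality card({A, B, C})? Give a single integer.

Tables in S: A(500), B(150), C(500)
Edges inside S: C-A(d=25), A-B(d=75)
numerator = 500 * 150 * 500 = 37500000
denominator = 25 * 75 = 1875
card(S) = 37500000 / 1875 = 20000

20000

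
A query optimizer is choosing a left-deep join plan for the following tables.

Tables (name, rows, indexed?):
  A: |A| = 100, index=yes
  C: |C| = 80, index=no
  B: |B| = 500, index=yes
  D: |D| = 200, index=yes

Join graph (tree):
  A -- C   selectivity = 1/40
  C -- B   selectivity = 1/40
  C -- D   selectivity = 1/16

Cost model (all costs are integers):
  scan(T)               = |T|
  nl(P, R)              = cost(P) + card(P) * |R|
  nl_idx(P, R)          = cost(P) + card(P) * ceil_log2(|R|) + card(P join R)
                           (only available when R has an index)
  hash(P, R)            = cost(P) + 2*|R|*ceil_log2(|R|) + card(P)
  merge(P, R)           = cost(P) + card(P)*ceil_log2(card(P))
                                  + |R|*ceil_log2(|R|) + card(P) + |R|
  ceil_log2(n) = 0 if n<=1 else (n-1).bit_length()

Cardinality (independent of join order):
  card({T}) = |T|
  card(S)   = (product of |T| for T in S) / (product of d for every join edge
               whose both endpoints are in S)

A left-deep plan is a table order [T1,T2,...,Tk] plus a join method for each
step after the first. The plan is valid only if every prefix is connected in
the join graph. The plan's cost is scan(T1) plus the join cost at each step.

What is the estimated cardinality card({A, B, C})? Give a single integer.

2500

Tables in S: A(100), B(500), C(80)
Edges inside S: A-C(d=40), C-B(d=40)
numerator = 100 * 500 * 80 = 4000000
denominator = 40 * 40 = 1600
card(S) = 4000000 / 1600 = 2500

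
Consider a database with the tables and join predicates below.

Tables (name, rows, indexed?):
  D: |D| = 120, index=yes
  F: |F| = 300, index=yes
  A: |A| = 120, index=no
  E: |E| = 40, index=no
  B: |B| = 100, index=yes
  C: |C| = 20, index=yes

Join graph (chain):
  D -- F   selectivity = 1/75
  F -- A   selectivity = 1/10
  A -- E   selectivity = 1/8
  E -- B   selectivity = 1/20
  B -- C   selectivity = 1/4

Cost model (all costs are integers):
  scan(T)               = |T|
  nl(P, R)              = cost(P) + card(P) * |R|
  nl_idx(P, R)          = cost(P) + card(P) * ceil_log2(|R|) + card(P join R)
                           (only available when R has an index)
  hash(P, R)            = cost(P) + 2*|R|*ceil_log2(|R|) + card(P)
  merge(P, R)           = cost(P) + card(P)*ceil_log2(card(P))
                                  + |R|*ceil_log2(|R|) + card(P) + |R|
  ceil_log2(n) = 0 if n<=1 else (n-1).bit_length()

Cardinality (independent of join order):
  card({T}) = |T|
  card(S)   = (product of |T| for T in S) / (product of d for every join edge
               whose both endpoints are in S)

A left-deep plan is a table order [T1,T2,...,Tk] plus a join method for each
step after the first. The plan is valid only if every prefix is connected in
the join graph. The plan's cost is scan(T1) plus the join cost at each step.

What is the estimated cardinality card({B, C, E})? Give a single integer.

Tables in S: B(100), C(20), E(40)
Edges inside S: E-B(d=20), B-C(d=4)
numerator = 100 * 20 * 40 = 80000
denominator = 20 * 4 = 80
card(S) = 80000 / 80 = 1000

1000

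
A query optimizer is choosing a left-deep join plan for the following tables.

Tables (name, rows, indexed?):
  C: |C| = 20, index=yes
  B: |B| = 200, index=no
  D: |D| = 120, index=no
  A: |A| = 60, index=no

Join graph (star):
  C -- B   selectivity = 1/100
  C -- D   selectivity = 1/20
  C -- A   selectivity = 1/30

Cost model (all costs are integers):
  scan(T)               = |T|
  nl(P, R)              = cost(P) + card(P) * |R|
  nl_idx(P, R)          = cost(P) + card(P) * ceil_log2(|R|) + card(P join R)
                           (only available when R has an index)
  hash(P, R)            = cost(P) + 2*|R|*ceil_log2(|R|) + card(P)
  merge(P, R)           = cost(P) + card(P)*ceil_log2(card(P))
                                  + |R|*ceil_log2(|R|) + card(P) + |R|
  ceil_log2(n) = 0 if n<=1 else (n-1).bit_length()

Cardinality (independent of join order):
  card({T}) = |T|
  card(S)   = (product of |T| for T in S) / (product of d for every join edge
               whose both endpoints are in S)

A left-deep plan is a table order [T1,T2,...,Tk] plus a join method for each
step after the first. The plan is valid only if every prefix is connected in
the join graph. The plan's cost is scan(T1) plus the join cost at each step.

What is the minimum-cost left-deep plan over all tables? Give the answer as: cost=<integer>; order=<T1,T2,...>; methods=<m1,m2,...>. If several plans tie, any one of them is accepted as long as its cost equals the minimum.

Selinger DP (subsets sized 1..n):
  {C}: scan cost=20, card=20
  {B}: scan cost=200, card=200
  {D}: scan cost=120, card=120
  {A}: scan cost=60, card=60
  {BC}: card=40; try (C,hash)→600, (C,nl_idx)→1240, (B,merge)→1940, (C,merge)→2120, (B,hash)→3240, (B,nl)→4020 …(+1); best=600 via (C,hash)
  {CD}: card=120; try (C,hash)→440, (C,nl_idx)→840, (D,merge)→1100, (C,merge)→1200, (D,hash)→1720, (D,nl)→2420 …(+1); best=440 via (C,hash)
  {AC}: card=40; try (C,hash)→320, (C,nl_idx)→400, (A,merge)→560, (C,merge)→600, (A,hash)→760, (A,nl)→1220 …(+1); best=320 via (C,hash)
  {BCD}: card=240; try (D,merge)→1840, (D,hash)→2320, (B,merge)→3200, (B,hash)→3760, (D,nl)→5400, (B,nl)→24440; best=1840 via (D,merge)
  {ABC}: card=80; try (A,merge)→1300, (A,hash)→1360, (B,merge)→2400, (A,nl)→3000, (B,hash)→3560, (B,nl)→8320; best=1300 via (A,merge)
  {ACD}: card=240; try (A,hash)→1280, (D,merge)→1560, (A,merge)→1820, (D,hash)→2040, (D,nl)→5120, (A,nl)→7640; best=1280 via (A,hash)
  {ABCD}: card=480; try (A,hash)→2800, (D,merge)→2900, (D,hash)→3060, (A,merge)→4420, (B,hash)→4720, (B,merge)→5240 …(+3); best=2800 via (A,hash)

cost=2800; order=B,C,D,A; methods=hash,merge,hash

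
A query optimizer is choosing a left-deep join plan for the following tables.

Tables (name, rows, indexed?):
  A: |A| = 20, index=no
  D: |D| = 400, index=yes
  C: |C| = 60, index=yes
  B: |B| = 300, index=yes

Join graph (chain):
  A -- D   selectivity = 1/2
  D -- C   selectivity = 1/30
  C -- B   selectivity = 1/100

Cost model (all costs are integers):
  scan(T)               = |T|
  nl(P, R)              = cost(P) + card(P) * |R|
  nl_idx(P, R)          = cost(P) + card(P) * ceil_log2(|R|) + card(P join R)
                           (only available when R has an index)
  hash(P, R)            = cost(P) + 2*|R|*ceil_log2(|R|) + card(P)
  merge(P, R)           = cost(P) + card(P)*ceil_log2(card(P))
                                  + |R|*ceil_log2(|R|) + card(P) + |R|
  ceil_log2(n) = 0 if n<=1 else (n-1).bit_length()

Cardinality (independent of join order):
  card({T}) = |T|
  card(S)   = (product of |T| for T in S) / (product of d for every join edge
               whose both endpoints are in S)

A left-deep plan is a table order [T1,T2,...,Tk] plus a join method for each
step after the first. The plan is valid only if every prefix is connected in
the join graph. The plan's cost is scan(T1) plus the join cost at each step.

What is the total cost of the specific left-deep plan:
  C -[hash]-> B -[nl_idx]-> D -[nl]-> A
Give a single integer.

57540

step 1: scan C: cost=60, card=60
step 2: join B via hash
    card(P join B) = 60*300/(100) = 180
    cost = 60 + 2*300*9 + 60 = 5520
step 3: join D via nl_idx
    card(P join D) = 180*400/(30) = 2400
    cost = 5520 + 180*9 + 2400 = 9540
step 4: join A via nl
    card(P join A) = 2400*20/(2) = 24000
    cost = 9540 + 2400*20 = 57540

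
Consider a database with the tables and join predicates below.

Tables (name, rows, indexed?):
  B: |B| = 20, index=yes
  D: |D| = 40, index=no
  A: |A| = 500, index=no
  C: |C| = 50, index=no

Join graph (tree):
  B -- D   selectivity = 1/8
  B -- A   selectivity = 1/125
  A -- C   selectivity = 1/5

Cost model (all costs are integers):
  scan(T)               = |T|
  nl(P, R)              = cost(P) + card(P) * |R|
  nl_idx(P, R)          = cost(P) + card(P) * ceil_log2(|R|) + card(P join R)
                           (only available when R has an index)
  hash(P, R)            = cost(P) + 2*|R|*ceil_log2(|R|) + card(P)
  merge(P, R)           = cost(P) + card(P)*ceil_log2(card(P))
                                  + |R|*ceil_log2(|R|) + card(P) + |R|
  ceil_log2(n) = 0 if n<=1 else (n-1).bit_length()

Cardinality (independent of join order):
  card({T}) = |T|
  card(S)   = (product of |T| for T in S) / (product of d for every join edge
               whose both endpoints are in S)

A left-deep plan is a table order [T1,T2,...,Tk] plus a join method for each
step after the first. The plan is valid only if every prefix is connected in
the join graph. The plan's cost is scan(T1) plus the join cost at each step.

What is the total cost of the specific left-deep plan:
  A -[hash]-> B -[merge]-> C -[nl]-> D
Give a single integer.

step 1: scan A: cost=500, card=500
step 2: join B via hash
    card(P join B) = 500*20/(125) = 80
    cost = 500 + 2*20*5 + 500 = 1200
step 3: join C via merge
    card(P join C) = 80*50/(5) = 800
    cost = 1200 + 80*7 + 50*6 + 80 + 50 = 2190
step 4: join D via nl
    card(P join D) = 800*40/(8) = 4000
    cost = 2190 + 800*40 = 34190

34190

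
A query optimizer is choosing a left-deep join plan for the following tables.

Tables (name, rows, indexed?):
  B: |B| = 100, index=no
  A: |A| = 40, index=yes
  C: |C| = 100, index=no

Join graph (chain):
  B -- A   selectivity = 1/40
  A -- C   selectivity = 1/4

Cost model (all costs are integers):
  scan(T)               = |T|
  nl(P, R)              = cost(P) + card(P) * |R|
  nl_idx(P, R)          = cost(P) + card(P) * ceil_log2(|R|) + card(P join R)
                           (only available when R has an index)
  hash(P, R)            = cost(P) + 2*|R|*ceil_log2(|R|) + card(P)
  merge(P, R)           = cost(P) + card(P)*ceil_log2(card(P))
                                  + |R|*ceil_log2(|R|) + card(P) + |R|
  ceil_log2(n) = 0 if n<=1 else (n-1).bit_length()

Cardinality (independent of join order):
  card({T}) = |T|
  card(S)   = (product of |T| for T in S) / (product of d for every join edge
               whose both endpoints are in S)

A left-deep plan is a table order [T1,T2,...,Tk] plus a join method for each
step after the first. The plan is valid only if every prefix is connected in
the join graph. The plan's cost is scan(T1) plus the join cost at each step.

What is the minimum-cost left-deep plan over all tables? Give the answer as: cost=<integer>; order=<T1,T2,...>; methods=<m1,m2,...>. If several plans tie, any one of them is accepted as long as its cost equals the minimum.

Selinger DP (subsets sized 1..n):
  {B}: scan cost=100, card=100
  {A}: scan cost=40, card=40
  {C}: scan cost=100, card=100
  {AB}: card=100; try (A,hash)→680, (A,nl_idx)→800, (B,merge)→1120, (A,merge)→1180, (B,hash)→1480, (B,nl)→4040 …(+1); best=680 via (A,hash)
  {AC}: card=1000; try (A,hash)→680, (C,merge)→1120, (A,merge)→1180, (C,hash)→1480, (A,nl_idx)→1700, (C,nl)→4040 …(+1); best=680 via (A,hash)
  {ABC}: card=2500; try (C,hash)→2180, (C,merge)→2280, (B,hash)→3080, (C,nl)→10680, (B,merge)→12480, (B,nl)→100680; best=2180 via (C,hash)

cost=2180; order=B,A,C; methods=hash,hash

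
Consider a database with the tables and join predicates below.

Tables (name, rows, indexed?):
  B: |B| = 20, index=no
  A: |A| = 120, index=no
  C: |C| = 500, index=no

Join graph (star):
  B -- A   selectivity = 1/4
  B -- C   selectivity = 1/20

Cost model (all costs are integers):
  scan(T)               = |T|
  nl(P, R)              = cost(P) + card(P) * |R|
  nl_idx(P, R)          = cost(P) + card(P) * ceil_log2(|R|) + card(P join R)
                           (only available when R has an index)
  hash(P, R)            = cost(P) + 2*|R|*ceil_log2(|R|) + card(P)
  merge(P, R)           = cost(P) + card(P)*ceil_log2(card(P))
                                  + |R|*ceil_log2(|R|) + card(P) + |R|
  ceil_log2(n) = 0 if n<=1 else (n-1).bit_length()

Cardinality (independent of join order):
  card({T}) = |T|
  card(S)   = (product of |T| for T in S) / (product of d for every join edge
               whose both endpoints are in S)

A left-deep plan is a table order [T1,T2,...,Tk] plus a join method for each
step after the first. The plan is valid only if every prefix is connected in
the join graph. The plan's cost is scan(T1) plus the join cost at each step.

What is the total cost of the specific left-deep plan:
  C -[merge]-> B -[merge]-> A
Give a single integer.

11580

step 1: scan C: cost=500, card=500
step 2: join B via merge
    card(P join B) = 500*20/(20) = 500
    cost = 500 + 500*9 + 20*5 + 500 + 20 = 5620
step 3: join A via merge
    card(P join A) = 500*120/(4) = 15000
    cost = 5620 + 500*9 + 120*7 + 500 + 120 = 11580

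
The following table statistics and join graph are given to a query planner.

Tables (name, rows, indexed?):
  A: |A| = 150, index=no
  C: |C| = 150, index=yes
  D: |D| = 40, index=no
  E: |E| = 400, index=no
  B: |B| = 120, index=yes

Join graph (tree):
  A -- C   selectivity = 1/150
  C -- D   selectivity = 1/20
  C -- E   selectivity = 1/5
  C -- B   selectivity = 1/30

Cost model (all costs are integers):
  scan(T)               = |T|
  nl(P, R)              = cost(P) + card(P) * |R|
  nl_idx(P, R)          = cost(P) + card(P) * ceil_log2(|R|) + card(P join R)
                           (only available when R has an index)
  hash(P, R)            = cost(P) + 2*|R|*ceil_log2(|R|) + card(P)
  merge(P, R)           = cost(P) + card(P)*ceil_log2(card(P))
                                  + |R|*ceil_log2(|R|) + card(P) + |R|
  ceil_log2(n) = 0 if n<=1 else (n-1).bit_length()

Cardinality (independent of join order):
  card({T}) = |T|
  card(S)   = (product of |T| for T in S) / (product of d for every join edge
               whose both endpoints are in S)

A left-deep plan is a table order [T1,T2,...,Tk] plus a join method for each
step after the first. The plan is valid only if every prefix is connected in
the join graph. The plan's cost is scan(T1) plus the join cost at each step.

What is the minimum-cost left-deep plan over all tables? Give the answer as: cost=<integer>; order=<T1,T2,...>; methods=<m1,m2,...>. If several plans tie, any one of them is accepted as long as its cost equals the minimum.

Selinger DP (subsets sized 1..n):
  {A}: scan cost=150, card=150
  {C}: scan cost=150, card=150
  {D}: scan cost=40, card=40
  {E}: scan cost=400, card=400
  {B}: scan cost=120, card=120
  {AC}: card=150; try (C,nl_idx)→1500, (C,hash)→2700, (A,hash)→2700, (C,merge)→2850, (A,merge)→2850, (C,nl)→22650 …(+1); best=1500 via (C,nl_idx)
  {CD}: card=300; try (C,nl_idx)→660, (D,hash)→780, (C,merge)→1670, (D,merge)→1780, (C,hash)→2480, (C,nl)→6040 …(+1); best=660 via (C,nl_idx)
  {CE}: card=12000; try (C,hash)→3200, (E,merge)→5500, (C,merge)→5750, (E,hash)→7500, (C,nl_idx)→15600, (E,nl)→60150 …(+1); best=3200 via (C,hash)
  {BC}: card=600; try (C,nl_idx)→1680, (B,nl_idx)→1800, (B,hash)→1980, (C,merge)→2430, (B,merge)→2460, (C,hash)→2640 …(+2); best=1680 via (C,nl_idx)
  {ACD}: card=300; try (D,hash)→2130, (D,merge)→3130, (A,hash)→3360, (A,merge)→5010, (D,nl)→7500, (A,nl)→45660; best=2130 via (D,hash)
  {ACE}: card=12000; try (E,merge)→6850, (E,hash)→8850, (A,hash)→17600, (E,nl)→61500, (A,merge)→184550, (A,nl)→1803200; best=6850 via (E,merge)
  {ABC}: card=600; try (B,nl_idx)→3150, (B,hash)→3330, (B,merge)→3810, (A,hash)→4680, (A,merge)→9630, (B,nl)→19500 …(+1); best=3150 via (B,nl_idx)
  {CDE}: card=24000; try (E,merge)→7660, (E,hash)→8160, (D,hash)→15680, (E,nl)→120660, (D,merge)→183480, (D,nl)→483200; best=7660 via (E,merge)
  {BCD}: card=1200; try (B,hash)→2640, (D,hash)→2760, (B,nl_idx)→3960, (B,merge)→4620, (D,merge)→8560, (D,nl)→25680 …(+1); best=2640 via (B,hash)
  {BCE}: card=48000; try (E,hash)→9480, (E,merge)→12280, (B,hash)→16880, (B,nl_idx)→135200, (B,merge)→184160, (E,nl)→241680 …(+1); best=9480 via (E,hash)
  {ACDE}: card=24000; try (E,merge)→9130, (E,hash)→9630, (D,hash)→19330, (A,hash)→34060, (E,nl)→122130, (D,merge)→187130 …(+3); best=9130 via (E,merge)
  {ABCD}: card=1200; try (B,hash)→4110, (D,hash)→4230, (B,nl_idx)→5430, (B,merge)→6090, (A,hash)→6240, (D,merge)→10030 …(+4); best=4110 via (B,hash)
  {ABCE}: card=48000; try (E,hash)→10950, (E,merge)→13750, (B,hash)→20530, (A,hash)→59880, (B,nl_idx)→138850, (B,merge)→187810 …(+4); best=10950 via (E,hash)
  {BCDE}: card=96000; try (E,hash)→11040, (E,merge)→21040, (B,hash)→33340, (D,hash)→57960, (B,nl_idx)→271660, (B,merge)→392620 …(+4); best=11040 via (E,hash)
  {ABCDE}: card=96000; try (E,hash)→12510, (E,merge)→22510, (B,hash)→34810, (D,hash)→59430, (A,hash)→109440, (B,nl_idx)→273130 …(+7); best=12510 via (E,hash)

cost=12510; order=A,C,D,B,E; methods=nl_idx,hash,hash,hash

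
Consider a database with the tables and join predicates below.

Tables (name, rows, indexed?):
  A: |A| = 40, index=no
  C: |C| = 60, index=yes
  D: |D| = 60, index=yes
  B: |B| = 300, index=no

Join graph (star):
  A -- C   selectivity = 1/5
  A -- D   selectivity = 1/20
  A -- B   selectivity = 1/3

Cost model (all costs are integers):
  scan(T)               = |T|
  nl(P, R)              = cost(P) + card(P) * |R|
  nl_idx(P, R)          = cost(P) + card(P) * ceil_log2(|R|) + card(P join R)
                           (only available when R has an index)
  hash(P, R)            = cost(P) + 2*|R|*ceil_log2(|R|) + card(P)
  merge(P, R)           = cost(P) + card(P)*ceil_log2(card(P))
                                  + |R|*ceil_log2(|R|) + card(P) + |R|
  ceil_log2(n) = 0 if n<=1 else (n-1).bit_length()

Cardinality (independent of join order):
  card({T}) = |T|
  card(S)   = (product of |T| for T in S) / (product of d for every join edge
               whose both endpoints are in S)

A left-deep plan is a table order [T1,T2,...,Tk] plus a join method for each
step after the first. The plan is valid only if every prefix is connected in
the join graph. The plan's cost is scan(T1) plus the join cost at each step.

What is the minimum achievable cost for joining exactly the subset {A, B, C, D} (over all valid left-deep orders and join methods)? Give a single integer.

8080

Selinger DP over subsets of {A,B,C,D}:
  {A}: scan cost=40, card=40
  {C}: scan cost=60, card=60
  {D}: scan cost=60, card=60
  {B}: scan cost=300, card=300
  {AC}: card=480; try (A,hash)→600, (C,merge)→740, (C,nl_idx)→760, (A,merge)→760, (C,hash)→800, (C,nl)→2440 …(+1); best=600 via (A,hash)
  {AD}: card=120; try (D,nl_idx)→400, (A,hash)→600, (D,merge)→740, (A,merge)→760, (D,hash)→800, (D,nl)→2440 …(+1); best=400 via (D,nl_idx)
  {AB}: card=4000; try (A,hash)→1080, (B,merge)→3320, (A,merge)→3580, (B,hash)→5480, (B,nl)→12040, (A,nl)→12300; best=1080 via (A,hash)
  {ACD}: card=1440; try (C,hash)→1240, (C,merge)→1780, (D,hash)→1800, (C,nl_idx)→2560, (D,nl_idx)→4920, (D,merge)→5820 …(+2); best=1240 via (C,hash)
  {ABC}: card=48000; try (C,hash)→5800, (B,hash)→6480, (B,merge)→8400, (C,merge)→53500, (C,nl_idx)→73080, (B,nl)→144600 …(+1); best=5800 via (C,hash)
  {ABD}: card=12000; try (B,merge)→4360, (D,hash)→5800, (B,hash)→5920, (B,nl)→36400, (D,nl_idx)→37080, (D,merge)→53500 …(+1); best=4360 via (B,merge)
  {ABCD}: card=144000; try (B,hash)→8080, (C,hash)→17080, (B,merge)→21520, (D,hash)→54520, (C,merge)→184780, (C,nl_idx)→220360 …(+5); best=8080 via (B,hash)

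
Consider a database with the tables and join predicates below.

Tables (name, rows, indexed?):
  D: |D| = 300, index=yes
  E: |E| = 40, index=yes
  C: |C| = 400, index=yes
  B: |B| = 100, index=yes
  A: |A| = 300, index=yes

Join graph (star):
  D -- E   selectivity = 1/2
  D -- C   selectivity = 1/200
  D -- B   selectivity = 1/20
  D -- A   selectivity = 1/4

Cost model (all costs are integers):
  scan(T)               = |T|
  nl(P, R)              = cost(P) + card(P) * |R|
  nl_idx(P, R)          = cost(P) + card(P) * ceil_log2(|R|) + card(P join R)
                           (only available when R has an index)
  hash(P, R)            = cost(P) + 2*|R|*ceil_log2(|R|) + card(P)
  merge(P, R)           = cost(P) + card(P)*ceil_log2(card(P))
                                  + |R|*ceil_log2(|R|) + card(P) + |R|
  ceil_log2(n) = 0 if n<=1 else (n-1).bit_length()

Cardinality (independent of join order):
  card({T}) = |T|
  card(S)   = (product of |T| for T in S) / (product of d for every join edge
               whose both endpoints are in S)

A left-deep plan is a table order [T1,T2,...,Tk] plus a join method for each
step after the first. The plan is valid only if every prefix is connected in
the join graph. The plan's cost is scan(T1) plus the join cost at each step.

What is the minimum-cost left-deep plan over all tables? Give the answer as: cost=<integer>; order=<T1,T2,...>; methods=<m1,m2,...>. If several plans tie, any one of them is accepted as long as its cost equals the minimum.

cost=74480; order=D,C,B,E,A; methods=nl_idx,hash,hash,hash

Selinger DP (subsets sized 1..n):
  {D}: scan cost=300, card=300
  {E}: scan cost=40, card=40
  {C}: scan cost=400, card=400
  {B}: scan cost=100, card=100
  {A}: scan cost=300, card=300
  {DE}: card=6000; try (E,hash)→1080, (D,merge)→3320, (E,merge)→3580, (D,hash)→5480, (D,nl_idx)→6400, (E,nl_idx)→8100 …(+2); best=1080 via (E,hash)
  {CD}: card=600; try (C,nl_idx)→3600, (D,nl_idx)→4600, (D,hash)→6200, (C,merge)→7300, (D,merge)→7400, (C,hash)→7800 …(+2); best=3600 via (C,nl_idx)
  {BD}: card=1500; try (B,hash)→2000, (D,nl_idx)→2500, (D,merge)→3900, (B,nl_idx)→3900, (B,merge)→4100, (D,hash)→5600 …(+2); best=2000 via (B,hash)
  {AD}: card=22500; try (D,hash)→6000, (A,hash)→6000, (D,merge)→6300, (A,merge)→6300, (D,nl_idx)→25500, (A,nl_idx)→25500 …(+2); best=6000 via (D,hash)
  {CDE}: card=12000; try (E,hash)→4680, (E,merge)→10480, (C,hash)→14280, (E,nl_idx)→19200, (E,nl)→27600, (C,nl_idx)→67080 …(+2); best=4680 via (E,hash)
  {BDE}: card=30000; try (E,hash)→3980, (B,hash)→8480, (E,merge)→20280, (E,nl_idx)→41000, (E,nl)→62000, (B,nl_idx)→73080 …(+2); best=3980 via (E,hash)
  {ADE}: card=450000; try (A,hash)→12480, (E,hash)→28980, (A,merge)→88080, (E,merge)→366280, (A,nl_idx)→505080, (E,nl_idx)→591000 …(+2); best=12480 via (A,hash)
  {BCD}: card=3000; try (B,hash)→5600, (C,hash)→10700, (B,nl_idx)→10800, (B,merge)→11000, (C,nl_idx)→18500, (C,merge)→24000 …(+2); best=5600 via (B,hash)
  {ACD}: card=45000; try (A,hash)→9600, (A,merge)→13200, (C,hash)→35700, (A,nl_idx)→54000, (A,nl)→183600, (C,nl_idx)→253500 …(+2); best=9600 via (A,hash)
  {ABD}: card=112500; try (A,hash)→8900, (A,merge)→23000, (B,hash)→29900, (A,nl_idx)→128000, (B,nl_idx)→276000, (B,merge)→366800 …(+2); best=8900 via (A,hash)
  {BCDE}: card=60000; try (E,hash)→9080, (B,hash)→18080, (C,hash)→41180, (E,merge)→44880, (E,nl_idx)→83600, (E,nl)→125600 …(+6); best=9080 via (E,hash)
  {ACDE}: card=900000; try (A,hash)→22080, (E,hash)→55080, (A,merge)→187680, (C,hash)→469680, (E,merge)→774880, (A,nl_idx)→1012680 …(+6); best=22080 via (A,hash)
  {ABDE}: card=2250000; try (A,hash)→39380, (E,hash)→121880, (B,hash)→463880, (A,merge)→486980, (E,merge)→2034180, (A,nl_idx)→2523980 …(+6); best=39380 via (A,hash)
  {ABCD}: card=225000; try (A,hash)→14000, (A,merge)→47600, (B,hash)→56000, (C,hash)→128600, (A,nl_idx)→257600, (B,nl_idx)→549600 …(+6); best=14000 via (A,hash)
  {ABCDE}: card=4500000; try (A,hash)→74480, (E,hash)→239480, (B,hash)→923480, (A,merge)→1032080, (C,hash)→2296580, (E,merge)→4289280 …(+10); best=74480 via (A,hash)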